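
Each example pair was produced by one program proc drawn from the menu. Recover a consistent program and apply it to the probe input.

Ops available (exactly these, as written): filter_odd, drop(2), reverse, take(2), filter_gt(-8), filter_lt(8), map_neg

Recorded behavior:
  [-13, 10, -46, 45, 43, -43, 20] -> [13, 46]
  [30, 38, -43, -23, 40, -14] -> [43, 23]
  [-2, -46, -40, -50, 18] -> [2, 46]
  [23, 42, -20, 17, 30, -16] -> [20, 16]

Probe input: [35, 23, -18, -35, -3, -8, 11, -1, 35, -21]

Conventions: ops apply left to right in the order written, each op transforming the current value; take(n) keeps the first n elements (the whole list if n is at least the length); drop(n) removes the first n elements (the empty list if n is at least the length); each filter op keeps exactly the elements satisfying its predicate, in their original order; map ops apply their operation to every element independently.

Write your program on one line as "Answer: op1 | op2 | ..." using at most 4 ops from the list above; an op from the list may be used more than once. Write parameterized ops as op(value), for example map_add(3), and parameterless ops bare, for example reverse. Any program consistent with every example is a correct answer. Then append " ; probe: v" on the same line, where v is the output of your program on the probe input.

filter_lt(8) | map_neg | take(2) ; probe: [18, 35]

Check, running the answer program on each example:
  [-13, 10, -46, 45, 43, -43, 20] -> [-13, -46, -43] -> [13, 46, 43] -> [13, 46]
  [30, 38, -43, -23, 40, -14] -> [-43, -23, -14] -> [43, 23, 14] -> [43, 23]
  [-2, -46, -40, -50, 18] -> [-2, -46, -40, -50] -> [2, 46, 40, 50] -> [2, 46]
  [23, 42, -20, 17, 30, -16] -> [-20, -16] -> [20, 16] -> [20, 16]
  probe: [35, 23, -18, -35, -3, -8, 11, -1, 35, -21] -> [-18, -35, -3, -8, -1, -21] -> [18, 35, 3, 8, 1, 21] -> [18, 35]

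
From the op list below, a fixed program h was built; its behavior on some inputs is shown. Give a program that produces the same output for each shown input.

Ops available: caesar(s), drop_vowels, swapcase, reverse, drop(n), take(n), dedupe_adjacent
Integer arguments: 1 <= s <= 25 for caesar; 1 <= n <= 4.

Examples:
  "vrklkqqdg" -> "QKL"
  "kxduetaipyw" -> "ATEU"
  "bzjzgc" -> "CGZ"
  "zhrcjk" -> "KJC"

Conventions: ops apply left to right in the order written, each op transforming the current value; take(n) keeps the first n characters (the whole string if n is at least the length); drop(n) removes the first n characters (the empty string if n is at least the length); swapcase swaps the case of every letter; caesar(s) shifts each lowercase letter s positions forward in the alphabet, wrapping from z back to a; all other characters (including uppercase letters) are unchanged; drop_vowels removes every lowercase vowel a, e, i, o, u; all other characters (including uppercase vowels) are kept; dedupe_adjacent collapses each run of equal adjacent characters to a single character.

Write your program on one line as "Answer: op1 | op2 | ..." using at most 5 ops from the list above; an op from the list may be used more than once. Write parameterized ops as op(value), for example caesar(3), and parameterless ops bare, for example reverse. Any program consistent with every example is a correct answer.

drop(3) | take(4) | swapcase | reverse | dedupe_adjacent

Check, running the answer program on each example:
  "vrklkqqdg" -> "lkqqdg" -> "lkqq" -> "LKQQ" -> "QQKL" -> "QKL"
  "kxduetaipyw" -> "uetaipyw" -> "ueta" -> "UETA" -> "ATEU" -> "ATEU"
  "bzjzgc" -> "zgc" -> "zgc" -> "ZGC" -> "CGZ" -> "CGZ"
  "zhrcjk" -> "cjk" -> "cjk" -> "CJK" -> "KJC" -> "KJC"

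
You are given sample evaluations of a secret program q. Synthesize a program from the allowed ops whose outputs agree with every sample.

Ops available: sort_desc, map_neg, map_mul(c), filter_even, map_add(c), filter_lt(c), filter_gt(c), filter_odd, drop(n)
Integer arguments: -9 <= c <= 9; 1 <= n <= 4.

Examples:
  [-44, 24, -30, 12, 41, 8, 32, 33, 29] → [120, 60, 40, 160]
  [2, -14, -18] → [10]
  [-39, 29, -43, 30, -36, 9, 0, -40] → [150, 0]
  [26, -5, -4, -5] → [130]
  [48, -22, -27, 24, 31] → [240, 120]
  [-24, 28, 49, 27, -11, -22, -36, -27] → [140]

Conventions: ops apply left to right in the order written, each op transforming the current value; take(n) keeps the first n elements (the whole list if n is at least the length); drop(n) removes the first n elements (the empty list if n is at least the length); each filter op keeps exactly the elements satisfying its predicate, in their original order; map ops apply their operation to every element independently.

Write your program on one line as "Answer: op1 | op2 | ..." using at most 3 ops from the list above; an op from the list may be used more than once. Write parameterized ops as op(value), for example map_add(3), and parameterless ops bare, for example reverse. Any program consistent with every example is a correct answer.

map_mul(5) | filter_gt(-8) | filter_even

Check, running the answer program on each example:
  [-44, 24, -30, 12, 41, 8, 32, 33, 29] -> [-220, 120, -150, 60, 205, 40, 160, 165, 145] -> [120, 60, 205, 40, 160, 165, 145] -> [120, 60, 40, 160]
  [2, -14, -18] -> [10, -70, -90] -> [10] -> [10]
  [-39, 29, -43, 30, -36, 9, 0, -40] -> [-195, 145, -215, 150, -180, 45, 0, -200] -> [145, 150, 45, 0] -> [150, 0]
  [26, -5, -4, -5] -> [130, -25, -20, -25] -> [130] -> [130]
  [48, -22, -27, 24, 31] -> [240, -110, -135, 120, 155] -> [240, 120, 155] -> [240, 120]
  [-24, 28, 49, 27, -11, -22, -36, -27] -> [-120, 140, 245, 135, -55, -110, -180, -135] -> [140, 245, 135] -> [140]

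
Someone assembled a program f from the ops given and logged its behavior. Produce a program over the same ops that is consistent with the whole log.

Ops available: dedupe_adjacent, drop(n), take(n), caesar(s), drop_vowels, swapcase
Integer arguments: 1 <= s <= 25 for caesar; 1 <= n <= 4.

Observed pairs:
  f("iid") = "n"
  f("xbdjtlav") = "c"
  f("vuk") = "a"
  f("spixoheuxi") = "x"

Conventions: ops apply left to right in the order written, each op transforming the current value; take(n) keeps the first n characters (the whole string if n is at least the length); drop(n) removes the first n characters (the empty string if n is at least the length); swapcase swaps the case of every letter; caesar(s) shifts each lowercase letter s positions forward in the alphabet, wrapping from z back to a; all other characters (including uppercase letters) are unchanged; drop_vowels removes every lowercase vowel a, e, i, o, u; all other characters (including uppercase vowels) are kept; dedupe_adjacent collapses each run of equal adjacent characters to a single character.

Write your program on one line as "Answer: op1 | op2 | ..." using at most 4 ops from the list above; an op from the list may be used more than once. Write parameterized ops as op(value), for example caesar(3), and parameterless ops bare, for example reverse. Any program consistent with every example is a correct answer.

dedupe_adjacent | take(1) | caesar(6) | caesar(25)

Check, running the answer program on each example:
  "iid" -> "id" -> "i" -> "o" -> "n"
  "xbdjtlav" -> "xbdjtlav" -> "x" -> "d" -> "c"
  "vuk" -> "vuk" -> "v" -> "b" -> "a"
  "spixoheuxi" -> "spixoheuxi" -> "s" -> "y" -> "x"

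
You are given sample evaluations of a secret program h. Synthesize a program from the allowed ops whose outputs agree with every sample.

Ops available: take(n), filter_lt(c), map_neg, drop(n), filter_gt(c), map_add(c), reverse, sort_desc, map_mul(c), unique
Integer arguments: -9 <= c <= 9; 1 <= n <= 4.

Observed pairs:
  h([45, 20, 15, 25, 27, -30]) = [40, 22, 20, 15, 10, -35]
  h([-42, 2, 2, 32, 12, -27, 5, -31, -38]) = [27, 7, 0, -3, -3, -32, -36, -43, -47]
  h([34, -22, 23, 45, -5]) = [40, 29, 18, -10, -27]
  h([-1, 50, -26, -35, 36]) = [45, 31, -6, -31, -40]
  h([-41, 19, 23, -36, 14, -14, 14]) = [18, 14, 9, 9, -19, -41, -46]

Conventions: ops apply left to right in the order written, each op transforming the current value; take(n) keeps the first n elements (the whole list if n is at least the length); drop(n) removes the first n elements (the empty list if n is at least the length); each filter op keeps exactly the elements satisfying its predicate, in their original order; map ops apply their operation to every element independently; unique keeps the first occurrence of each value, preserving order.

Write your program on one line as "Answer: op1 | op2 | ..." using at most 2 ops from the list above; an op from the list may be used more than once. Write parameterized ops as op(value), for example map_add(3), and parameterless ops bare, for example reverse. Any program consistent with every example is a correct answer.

map_add(-5) | sort_desc

Check, running the answer program on each example:
  [45, 20, 15, 25, 27, -30] -> [40, 15, 10, 20, 22, -35] -> [40, 22, 20, 15, 10, -35]
  [-42, 2, 2, 32, 12, -27, 5, -31, -38] -> [-47, -3, -3, 27, 7, -32, 0, -36, -43] -> [27, 7, 0, -3, -3, -32, -36, -43, -47]
  [34, -22, 23, 45, -5] -> [29, -27, 18, 40, -10] -> [40, 29, 18, -10, -27]
  [-1, 50, -26, -35, 36] -> [-6, 45, -31, -40, 31] -> [45, 31, -6, -31, -40]
  [-41, 19, 23, -36, 14, -14, 14] -> [-46, 14, 18, -41, 9, -19, 9] -> [18, 14, 9, 9, -19, -41, -46]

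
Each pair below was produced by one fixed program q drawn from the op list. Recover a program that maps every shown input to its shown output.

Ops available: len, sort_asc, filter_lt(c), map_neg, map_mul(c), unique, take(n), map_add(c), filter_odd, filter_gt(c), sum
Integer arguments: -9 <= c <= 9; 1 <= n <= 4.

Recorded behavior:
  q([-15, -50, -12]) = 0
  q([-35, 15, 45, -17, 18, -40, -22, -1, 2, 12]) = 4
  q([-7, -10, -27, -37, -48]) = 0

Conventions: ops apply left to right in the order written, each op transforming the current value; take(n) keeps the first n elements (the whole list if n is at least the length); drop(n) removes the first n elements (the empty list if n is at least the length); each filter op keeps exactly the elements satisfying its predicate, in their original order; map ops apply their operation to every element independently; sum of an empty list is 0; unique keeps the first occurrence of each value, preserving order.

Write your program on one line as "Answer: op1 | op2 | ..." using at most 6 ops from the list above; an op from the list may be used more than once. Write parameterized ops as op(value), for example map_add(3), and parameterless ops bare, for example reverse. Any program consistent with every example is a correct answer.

filter_gt(-3) | sort_asc | filter_gt(7) | map_neg | len

Check, running the answer program on each example:
  [-15, -50, -12] -> [] -> [] -> [] -> [] -> 0
  [-35, 15, 45, -17, 18, -40, -22, -1, 2, 12] -> [15, 45, 18, -1, 2, 12] -> [-1, 2, 12, 15, 18, 45] -> [12, 15, 18, 45] -> [-12, -15, -18, -45] -> 4
  [-7, -10, -27, -37, -48] -> [] -> [] -> [] -> [] -> 0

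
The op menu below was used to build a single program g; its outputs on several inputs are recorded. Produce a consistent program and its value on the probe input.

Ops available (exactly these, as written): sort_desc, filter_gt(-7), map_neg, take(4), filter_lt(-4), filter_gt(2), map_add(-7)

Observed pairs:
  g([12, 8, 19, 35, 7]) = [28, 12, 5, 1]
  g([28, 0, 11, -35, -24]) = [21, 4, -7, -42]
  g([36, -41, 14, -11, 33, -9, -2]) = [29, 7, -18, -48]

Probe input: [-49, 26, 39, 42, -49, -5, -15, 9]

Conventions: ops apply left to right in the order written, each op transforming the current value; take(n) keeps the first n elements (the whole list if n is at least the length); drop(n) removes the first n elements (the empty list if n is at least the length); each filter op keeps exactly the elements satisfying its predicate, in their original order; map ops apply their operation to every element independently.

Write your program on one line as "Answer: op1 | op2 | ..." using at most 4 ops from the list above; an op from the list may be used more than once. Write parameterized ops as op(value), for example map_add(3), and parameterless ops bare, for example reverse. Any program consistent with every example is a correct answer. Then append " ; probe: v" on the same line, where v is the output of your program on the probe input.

take(4) | sort_desc | map_add(-7) ; probe: [35, 32, 19, -56]

Check, running the answer program on each example:
  [12, 8, 19, 35, 7] -> [12, 8, 19, 35] -> [35, 19, 12, 8] -> [28, 12, 5, 1]
  [28, 0, 11, -35, -24] -> [28, 0, 11, -35] -> [28, 11, 0, -35] -> [21, 4, -7, -42]
  [36, -41, 14, -11, 33, -9, -2] -> [36, -41, 14, -11] -> [36, 14, -11, -41] -> [29, 7, -18, -48]
  probe: [-49, 26, 39, 42, -49, -5, -15, 9] -> [-49, 26, 39, 42] -> [42, 39, 26, -49] -> [35, 32, 19, -56]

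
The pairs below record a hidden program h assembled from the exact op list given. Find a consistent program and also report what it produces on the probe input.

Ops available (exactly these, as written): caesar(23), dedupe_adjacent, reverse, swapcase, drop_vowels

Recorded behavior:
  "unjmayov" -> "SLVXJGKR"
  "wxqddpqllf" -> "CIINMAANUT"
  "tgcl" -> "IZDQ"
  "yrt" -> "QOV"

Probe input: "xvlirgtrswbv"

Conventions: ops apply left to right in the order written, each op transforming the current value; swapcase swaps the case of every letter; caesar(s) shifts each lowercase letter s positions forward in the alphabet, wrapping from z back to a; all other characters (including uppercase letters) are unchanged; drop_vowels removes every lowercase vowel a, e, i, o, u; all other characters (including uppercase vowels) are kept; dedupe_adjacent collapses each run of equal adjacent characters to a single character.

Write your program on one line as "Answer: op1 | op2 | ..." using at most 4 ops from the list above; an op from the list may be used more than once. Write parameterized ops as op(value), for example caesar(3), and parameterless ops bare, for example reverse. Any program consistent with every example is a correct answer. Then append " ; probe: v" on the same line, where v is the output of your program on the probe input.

caesar(23) | reverse | swapcase ; probe: "SYTPOQDOFISU"

Check, running the answer program on each example:
  "unjmayov" -> "rkgjxvls" -> "slvxjgkr" -> "SLVXJGKR"
  "wxqddpqllf" -> "tunaamniic" -> "ciinmaanut" -> "CIINMAANUT"
  "tgcl" -> "qdzi" -> "izdq" -> "IZDQ"
  "yrt" -> "voq" -> "qov" -> "QOV"
  probe: "xvlirgtrswbv" -> "usifodqoptys" -> "sytpoqdofisu" -> "SYTPOQDOFISU"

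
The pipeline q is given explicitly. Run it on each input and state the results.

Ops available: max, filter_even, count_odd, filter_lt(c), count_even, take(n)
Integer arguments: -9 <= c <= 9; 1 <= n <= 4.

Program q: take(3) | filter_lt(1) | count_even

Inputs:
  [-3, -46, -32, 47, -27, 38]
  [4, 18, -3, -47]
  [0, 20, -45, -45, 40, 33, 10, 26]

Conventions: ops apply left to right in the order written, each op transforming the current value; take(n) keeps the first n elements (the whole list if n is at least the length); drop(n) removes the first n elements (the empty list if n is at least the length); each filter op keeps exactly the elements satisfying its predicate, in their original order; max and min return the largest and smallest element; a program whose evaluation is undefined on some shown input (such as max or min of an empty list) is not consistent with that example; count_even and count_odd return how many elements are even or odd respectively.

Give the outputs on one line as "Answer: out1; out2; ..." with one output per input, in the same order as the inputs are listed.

2; 0; 1

Execution, op by op:
  [-3, -46, -32, 47, -27, 38] -> [-3, -46, -32] -> [-3, -46, -32] -> 2
  [4, 18, -3, -47] -> [4, 18, -3] -> [-3] -> 0
  [0, 20, -45, -45, 40, 33, 10, 26] -> [0, 20, -45] -> [0, -45] -> 1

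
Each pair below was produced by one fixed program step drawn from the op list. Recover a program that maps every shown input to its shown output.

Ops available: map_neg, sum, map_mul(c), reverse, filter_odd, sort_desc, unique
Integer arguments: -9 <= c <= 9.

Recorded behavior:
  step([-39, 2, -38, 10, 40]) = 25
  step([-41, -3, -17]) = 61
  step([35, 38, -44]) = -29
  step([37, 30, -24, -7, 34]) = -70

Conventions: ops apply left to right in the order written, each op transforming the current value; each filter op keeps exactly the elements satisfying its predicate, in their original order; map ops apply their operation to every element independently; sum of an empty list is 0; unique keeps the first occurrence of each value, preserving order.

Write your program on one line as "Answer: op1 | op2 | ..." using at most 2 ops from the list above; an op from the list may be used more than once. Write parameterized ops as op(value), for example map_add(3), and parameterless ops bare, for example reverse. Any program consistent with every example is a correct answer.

map_neg | sum

Check, running the answer program on each example:
  [-39, 2, -38, 10, 40] -> [39, -2, 38, -10, -40] -> 25
  [-41, -3, -17] -> [41, 3, 17] -> 61
  [35, 38, -44] -> [-35, -38, 44] -> -29
  [37, 30, -24, -7, 34] -> [-37, -30, 24, 7, -34] -> -70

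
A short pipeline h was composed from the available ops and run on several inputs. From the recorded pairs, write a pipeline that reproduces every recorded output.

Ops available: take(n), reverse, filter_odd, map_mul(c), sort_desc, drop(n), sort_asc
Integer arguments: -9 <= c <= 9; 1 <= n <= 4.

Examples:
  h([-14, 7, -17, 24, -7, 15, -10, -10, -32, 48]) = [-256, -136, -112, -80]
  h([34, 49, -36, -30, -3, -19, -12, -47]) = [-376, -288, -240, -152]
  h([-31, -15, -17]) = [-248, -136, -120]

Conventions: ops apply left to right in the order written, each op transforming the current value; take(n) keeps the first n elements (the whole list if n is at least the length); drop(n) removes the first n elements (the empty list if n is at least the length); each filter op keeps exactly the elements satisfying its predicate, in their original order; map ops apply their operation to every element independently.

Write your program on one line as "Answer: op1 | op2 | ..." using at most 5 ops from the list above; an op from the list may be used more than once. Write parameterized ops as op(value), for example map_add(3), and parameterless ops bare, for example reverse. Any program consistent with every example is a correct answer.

reverse | map_mul(8) | reverse | sort_asc | take(4)

Check, running the answer program on each example:
  [-14, 7, -17, 24, -7, 15, -10, -10, -32, 48] -> [48, -32, -10, -10, 15, -7, 24, -17, 7, -14] -> [384, -256, -80, -80, 120, -56, 192, -136, 56, -112] -> [-112, 56, -136, 192, -56, 120, -80, -80, -256, 384] -> [-256, -136, -112, -80, -80, -56, 56, 120, 192, 384] -> [-256, -136, -112, -80]
  [34, 49, -36, -30, -3, -19, -12, -47] -> [-47, -12, -19, -3, -30, -36, 49, 34] -> [-376, -96, -152, -24, -240, -288, 392, 272] -> [272, 392, -288, -240, -24, -152, -96, -376] -> [-376, -288, -240, -152, -96, -24, 272, 392] -> [-376, -288, -240, -152]
  [-31, -15, -17] -> [-17, -15, -31] -> [-136, -120, -248] -> [-248, -120, -136] -> [-248, -136, -120] -> [-248, -136, -120]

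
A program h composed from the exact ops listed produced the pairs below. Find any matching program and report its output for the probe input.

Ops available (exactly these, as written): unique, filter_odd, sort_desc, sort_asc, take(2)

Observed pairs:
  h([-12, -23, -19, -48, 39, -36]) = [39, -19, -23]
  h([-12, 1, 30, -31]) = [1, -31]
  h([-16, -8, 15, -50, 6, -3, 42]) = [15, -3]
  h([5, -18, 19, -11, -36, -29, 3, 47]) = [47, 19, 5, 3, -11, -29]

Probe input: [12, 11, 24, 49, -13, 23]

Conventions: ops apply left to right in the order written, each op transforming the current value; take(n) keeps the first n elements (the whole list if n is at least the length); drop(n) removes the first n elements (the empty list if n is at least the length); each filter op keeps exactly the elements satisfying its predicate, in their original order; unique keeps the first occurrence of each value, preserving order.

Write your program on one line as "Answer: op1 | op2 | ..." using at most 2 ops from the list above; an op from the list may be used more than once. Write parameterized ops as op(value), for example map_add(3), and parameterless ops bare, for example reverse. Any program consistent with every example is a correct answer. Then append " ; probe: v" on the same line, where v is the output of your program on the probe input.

sort_desc | filter_odd ; probe: [49, 23, 11, -13]

Check, running the answer program on each example:
  [-12, -23, -19, -48, 39, -36] -> [39, -12, -19, -23, -36, -48] -> [39, -19, -23]
  [-12, 1, 30, -31] -> [30, 1, -12, -31] -> [1, -31]
  [-16, -8, 15, -50, 6, -3, 42] -> [42, 15, 6, -3, -8, -16, -50] -> [15, -3]
  [5, -18, 19, -11, -36, -29, 3, 47] -> [47, 19, 5, 3, -11, -18, -29, -36] -> [47, 19, 5, 3, -11, -29]
  probe: [12, 11, 24, 49, -13, 23] -> [49, 24, 23, 12, 11, -13] -> [49, 23, 11, -13]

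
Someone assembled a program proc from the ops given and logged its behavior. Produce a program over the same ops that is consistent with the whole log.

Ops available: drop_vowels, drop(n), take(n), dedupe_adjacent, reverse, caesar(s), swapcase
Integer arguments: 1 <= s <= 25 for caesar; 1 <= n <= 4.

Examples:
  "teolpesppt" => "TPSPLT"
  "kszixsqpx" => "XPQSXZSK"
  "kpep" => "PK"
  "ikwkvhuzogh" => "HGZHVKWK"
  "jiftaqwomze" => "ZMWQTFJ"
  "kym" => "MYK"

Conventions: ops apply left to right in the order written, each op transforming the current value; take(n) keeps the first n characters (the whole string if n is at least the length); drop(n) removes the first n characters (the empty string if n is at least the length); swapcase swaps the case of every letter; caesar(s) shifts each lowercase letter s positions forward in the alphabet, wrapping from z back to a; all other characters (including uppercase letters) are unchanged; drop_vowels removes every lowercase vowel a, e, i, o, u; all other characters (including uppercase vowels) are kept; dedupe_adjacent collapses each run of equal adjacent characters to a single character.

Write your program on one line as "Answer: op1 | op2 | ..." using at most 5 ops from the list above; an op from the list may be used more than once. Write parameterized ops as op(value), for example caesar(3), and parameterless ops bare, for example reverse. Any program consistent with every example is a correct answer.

drop_vowels | dedupe_adjacent | reverse | swapcase

Check, running the answer program on each example:
  "teolpesppt" -> "tlpsppt" -> "tlpspt" -> "tpsplt" -> "TPSPLT"
  "kszixsqpx" -> "kszxsqpx" -> "kszxsqpx" -> "xpqsxzsk" -> "XPQSXZSK"
  "kpep" -> "kpp" -> "kp" -> "pk" -> "PK"
  "ikwkvhuzogh" -> "kwkvhzgh" -> "kwkvhzgh" -> "hgzhvkwk" -> "HGZHVKWK"
  "jiftaqwomze" -> "jftqwmz" -> "jftqwmz" -> "zmwqtfj" -> "ZMWQTFJ"
  "kym" -> "kym" -> "kym" -> "myk" -> "MYK"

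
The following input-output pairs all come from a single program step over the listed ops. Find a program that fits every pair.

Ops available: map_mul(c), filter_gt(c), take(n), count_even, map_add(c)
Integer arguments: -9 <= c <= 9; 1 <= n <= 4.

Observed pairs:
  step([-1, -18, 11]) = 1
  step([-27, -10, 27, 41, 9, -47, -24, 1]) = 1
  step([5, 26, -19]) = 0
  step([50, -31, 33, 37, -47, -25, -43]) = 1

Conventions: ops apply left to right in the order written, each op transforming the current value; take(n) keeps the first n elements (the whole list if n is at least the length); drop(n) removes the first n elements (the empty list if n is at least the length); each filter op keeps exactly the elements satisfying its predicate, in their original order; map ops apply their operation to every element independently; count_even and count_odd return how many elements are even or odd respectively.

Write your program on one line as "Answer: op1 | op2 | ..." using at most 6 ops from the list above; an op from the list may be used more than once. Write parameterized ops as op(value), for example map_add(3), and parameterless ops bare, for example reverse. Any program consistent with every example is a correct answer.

take(3) | filter_gt(9) | map_mul(5) | map_add(1) | count_even

Check, running the answer program on each example:
  [-1, -18, 11] -> [-1, -18, 11] -> [11] -> [55] -> [56] -> 1
  [-27, -10, 27, 41, 9, -47, -24, 1] -> [-27, -10, 27] -> [27] -> [135] -> [136] -> 1
  [5, 26, -19] -> [5, 26, -19] -> [26] -> [130] -> [131] -> 0
  [50, -31, 33, 37, -47, -25, -43] -> [50, -31, 33] -> [50, 33] -> [250, 165] -> [251, 166] -> 1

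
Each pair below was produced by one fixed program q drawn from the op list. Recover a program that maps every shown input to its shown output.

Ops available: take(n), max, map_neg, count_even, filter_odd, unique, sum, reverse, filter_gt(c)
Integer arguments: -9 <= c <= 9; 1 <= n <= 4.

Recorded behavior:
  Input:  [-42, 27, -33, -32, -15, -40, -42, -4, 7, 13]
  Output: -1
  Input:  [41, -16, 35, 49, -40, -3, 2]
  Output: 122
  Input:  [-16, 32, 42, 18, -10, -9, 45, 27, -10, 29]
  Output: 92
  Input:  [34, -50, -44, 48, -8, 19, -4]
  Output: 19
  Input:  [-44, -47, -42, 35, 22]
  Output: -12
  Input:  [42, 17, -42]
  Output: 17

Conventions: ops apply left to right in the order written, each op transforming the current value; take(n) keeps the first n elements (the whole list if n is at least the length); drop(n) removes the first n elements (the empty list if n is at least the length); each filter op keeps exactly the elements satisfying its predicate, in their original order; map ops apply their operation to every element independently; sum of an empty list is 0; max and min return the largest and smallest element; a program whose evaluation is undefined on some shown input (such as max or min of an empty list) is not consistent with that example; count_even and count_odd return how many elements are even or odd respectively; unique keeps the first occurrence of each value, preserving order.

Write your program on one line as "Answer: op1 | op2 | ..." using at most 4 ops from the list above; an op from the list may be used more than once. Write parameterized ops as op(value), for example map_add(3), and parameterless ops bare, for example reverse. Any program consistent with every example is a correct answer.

reverse | filter_odd | sum

Check, running the answer program on each example:
  [-42, 27, -33, -32, -15, -40, -42, -4, 7, 13] -> [13, 7, -4, -42, -40, -15, -32, -33, 27, -42] -> [13, 7, -15, -33, 27] -> -1
  [41, -16, 35, 49, -40, -3, 2] -> [2, -3, -40, 49, 35, -16, 41] -> [-3, 49, 35, 41] -> 122
  [-16, 32, 42, 18, -10, -9, 45, 27, -10, 29] -> [29, -10, 27, 45, -9, -10, 18, 42, 32, -16] -> [29, 27, 45, -9] -> 92
  [34, -50, -44, 48, -8, 19, -4] -> [-4, 19, -8, 48, -44, -50, 34] -> [19] -> 19
  [-44, -47, -42, 35, 22] -> [22, 35, -42, -47, -44] -> [35, -47] -> -12
  [42, 17, -42] -> [-42, 17, 42] -> [17] -> 17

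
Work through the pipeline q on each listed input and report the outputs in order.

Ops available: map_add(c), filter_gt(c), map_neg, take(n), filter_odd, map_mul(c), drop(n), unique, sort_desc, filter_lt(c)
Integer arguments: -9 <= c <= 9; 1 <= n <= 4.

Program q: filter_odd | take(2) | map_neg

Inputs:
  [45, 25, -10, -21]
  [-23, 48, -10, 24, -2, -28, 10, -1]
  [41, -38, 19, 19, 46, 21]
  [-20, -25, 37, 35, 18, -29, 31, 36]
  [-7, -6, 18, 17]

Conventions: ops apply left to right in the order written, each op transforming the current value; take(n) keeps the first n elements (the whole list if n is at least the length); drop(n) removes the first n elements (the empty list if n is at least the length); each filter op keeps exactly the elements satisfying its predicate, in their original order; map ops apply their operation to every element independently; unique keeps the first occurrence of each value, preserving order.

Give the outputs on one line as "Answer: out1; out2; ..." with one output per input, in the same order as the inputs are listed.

Execution, op by op:
  [45, 25, -10, -21] -> [45, 25, -21] -> [45, 25] -> [-45, -25]
  [-23, 48, -10, 24, -2, -28, 10, -1] -> [-23, -1] -> [-23, -1] -> [23, 1]
  [41, -38, 19, 19, 46, 21] -> [41, 19, 19, 21] -> [41, 19] -> [-41, -19]
  [-20, -25, 37, 35, 18, -29, 31, 36] -> [-25, 37, 35, -29, 31] -> [-25, 37] -> [25, -37]
  [-7, -6, 18, 17] -> [-7, 17] -> [-7, 17] -> [7, -17]

[-45, -25]; [23, 1]; [-41, -19]; [25, -37]; [7, -17]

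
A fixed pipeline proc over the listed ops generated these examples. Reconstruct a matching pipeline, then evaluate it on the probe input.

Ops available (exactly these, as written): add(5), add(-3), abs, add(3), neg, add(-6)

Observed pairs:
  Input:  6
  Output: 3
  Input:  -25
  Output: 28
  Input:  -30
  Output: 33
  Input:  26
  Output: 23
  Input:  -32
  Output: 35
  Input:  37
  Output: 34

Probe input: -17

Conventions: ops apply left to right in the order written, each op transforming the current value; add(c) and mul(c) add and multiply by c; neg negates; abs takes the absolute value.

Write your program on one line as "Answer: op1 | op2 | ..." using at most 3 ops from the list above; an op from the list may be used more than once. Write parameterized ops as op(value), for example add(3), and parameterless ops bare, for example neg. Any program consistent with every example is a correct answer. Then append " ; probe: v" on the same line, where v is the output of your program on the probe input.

add(-3) | neg | abs ; probe: 20

Check, running the answer program on each example:
  6 -> 3 -> -3 -> 3
  -25 -> -28 -> 28 -> 28
  -30 -> -33 -> 33 -> 33
  26 -> 23 -> -23 -> 23
  -32 -> -35 -> 35 -> 35
  37 -> 34 -> -34 -> 34
  probe: -17 -> -20 -> 20 -> 20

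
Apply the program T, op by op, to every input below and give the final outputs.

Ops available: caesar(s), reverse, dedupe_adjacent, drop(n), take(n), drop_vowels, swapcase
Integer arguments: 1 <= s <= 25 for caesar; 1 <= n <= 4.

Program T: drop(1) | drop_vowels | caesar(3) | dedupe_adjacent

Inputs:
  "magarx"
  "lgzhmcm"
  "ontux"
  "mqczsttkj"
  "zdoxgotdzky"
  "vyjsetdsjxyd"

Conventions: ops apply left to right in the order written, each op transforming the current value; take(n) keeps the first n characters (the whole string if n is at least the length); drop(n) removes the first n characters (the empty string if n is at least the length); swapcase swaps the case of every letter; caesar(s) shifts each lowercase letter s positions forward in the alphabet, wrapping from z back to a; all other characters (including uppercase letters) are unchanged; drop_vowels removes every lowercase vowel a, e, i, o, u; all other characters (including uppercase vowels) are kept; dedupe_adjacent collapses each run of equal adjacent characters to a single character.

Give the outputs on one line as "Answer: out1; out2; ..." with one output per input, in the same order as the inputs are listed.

Execution, op by op:
  "magarx" -> "agarx" -> "grx" -> "jua" -> "jua"
  "lgzhmcm" -> "gzhmcm" -> "gzhmcm" -> "jckpfp" -> "jckpfp"
  "ontux" -> "ntux" -> "ntx" -> "qwa" -> "qwa"
  "mqczsttkj" -> "qczsttkj" -> "qczsttkj" -> "tfcvwwnm" -> "tfcvwnm"
  "zdoxgotdzky" -> "doxgotdzky" -> "dxgtdzky" -> "gajwgcnb" -> "gajwgcnb"
  "vyjsetdsjxyd" -> "yjsetdsjxyd" -> "yjstdsjxyd" -> "bmvwgvmabg" -> "bmvwgvmabg"

"jua"; "jckpfp"; "qwa"; "tfcvwnm"; "gajwgcnb"; "bmvwgvmabg"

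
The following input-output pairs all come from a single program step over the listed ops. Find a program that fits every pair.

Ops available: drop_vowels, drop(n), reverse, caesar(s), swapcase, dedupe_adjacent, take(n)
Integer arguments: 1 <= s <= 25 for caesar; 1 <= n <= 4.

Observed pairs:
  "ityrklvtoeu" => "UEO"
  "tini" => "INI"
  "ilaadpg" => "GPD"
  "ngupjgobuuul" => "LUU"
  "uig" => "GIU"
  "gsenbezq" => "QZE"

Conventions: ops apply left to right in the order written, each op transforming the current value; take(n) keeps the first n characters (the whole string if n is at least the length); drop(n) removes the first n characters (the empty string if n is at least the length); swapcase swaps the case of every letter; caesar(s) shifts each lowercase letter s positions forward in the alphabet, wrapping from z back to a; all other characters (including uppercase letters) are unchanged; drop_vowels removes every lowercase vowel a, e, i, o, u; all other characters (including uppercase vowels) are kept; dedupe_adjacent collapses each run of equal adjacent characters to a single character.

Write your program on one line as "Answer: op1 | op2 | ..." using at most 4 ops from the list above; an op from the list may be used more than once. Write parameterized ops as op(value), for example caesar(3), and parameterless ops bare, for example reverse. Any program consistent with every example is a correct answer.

reverse | swapcase | take(3)

Check, running the answer program on each example:
  "ityrklvtoeu" -> "ueotvlkryti" -> "UEOTVLKRYTI" -> "UEO"
  "tini" -> "init" -> "INIT" -> "INI"
  "ilaadpg" -> "gpdaali" -> "GPDAALI" -> "GPD"
  "ngupjgobuuul" -> "luuubogjpugn" -> "LUUUBOGJPUGN" -> "LUU"
  "uig" -> "giu" -> "GIU" -> "GIU"
  "gsenbezq" -> "qzebnesg" -> "QZEBNESG" -> "QZE"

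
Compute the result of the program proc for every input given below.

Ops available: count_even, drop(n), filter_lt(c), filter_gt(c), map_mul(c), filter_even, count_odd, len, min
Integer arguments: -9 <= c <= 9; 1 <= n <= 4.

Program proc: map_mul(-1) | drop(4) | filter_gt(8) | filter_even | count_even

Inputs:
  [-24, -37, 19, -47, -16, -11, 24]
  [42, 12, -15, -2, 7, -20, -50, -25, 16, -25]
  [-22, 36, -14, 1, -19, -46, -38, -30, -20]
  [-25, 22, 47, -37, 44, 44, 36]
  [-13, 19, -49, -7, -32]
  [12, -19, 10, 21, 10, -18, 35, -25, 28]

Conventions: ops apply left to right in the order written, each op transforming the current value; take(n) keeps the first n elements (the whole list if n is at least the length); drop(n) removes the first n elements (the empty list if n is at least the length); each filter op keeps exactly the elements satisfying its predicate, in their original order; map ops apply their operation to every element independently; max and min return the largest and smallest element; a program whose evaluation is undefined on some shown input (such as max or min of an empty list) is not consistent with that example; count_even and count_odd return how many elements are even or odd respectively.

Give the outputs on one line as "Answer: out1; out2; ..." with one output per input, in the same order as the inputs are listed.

1; 2; 4; 0; 1; 1

Execution, op by op:
  [-24, -37, 19, -47, -16, -11, 24] -> [24, 37, -19, 47, 16, 11, -24] -> [16, 11, -24] -> [16, 11] -> [16] -> 1
  [42, 12, -15, -2, 7, -20, -50, -25, 16, -25] -> [-42, -12, 15, 2, -7, 20, 50, 25, -16, 25] -> [-7, 20, 50, 25, -16, 25] -> [20, 50, 25, 25] -> [20, 50] -> 2
  [-22, 36, -14, 1, -19, -46, -38, -30, -20] -> [22, -36, 14, -1, 19, 46, 38, 30, 20] -> [19, 46, 38, 30, 20] -> [19, 46, 38, 30, 20] -> [46, 38, 30, 20] -> 4
  [-25, 22, 47, -37, 44, 44, 36] -> [25, -22, -47, 37, -44, -44, -36] -> [-44, -44, -36] -> [] -> [] -> 0
  [-13, 19, -49, -7, -32] -> [13, -19, 49, 7, 32] -> [32] -> [32] -> [32] -> 1
  [12, -19, 10, 21, 10, -18, 35, -25, 28] -> [-12, 19, -10, -21, -10, 18, -35, 25, -28] -> [-10, 18, -35, 25, -28] -> [18, 25] -> [18] -> 1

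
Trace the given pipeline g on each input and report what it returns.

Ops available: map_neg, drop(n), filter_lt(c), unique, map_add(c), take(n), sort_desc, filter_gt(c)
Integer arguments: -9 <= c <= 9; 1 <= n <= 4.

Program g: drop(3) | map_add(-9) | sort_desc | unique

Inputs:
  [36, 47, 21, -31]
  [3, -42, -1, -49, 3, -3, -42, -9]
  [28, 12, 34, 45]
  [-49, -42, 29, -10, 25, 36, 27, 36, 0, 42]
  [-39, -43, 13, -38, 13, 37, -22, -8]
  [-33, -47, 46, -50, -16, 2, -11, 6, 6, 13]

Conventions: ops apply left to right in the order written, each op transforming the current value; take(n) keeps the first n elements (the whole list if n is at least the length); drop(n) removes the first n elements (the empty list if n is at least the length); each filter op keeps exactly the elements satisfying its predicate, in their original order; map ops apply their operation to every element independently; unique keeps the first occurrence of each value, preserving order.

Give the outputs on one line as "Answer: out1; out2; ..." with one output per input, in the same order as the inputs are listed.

[-40]; [-6, -12, -18, -51, -58]; [36]; [33, 27, 18, 16, -9, -19]; [28, 4, -17, -31, -47]; [4, -3, -7, -20, -25, -59]

Execution, op by op:
  [36, 47, 21, -31] -> [-31] -> [-40] -> [-40] -> [-40]
  [3, -42, -1, -49, 3, -3, -42, -9] -> [-49, 3, -3, -42, -9] -> [-58, -6, -12, -51, -18] -> [-6, -12, -18, -51, -58] -> [-6, -12, -18, -51, -58]
  [28, 12, 34, 45] -> [45] -> [36] -> [36] -> [36]
  [-49, -42, 29, -10, 25, 36, 27, 36, 0, 42] -> [-10, 25, 36, 27, 36, 0, 42] -> [-19, 16, 27, 18, 27, -9, 33] -> [33, 27, 27, 18, 16, -9, -19] -> [33, 27, 18, 16, -9, -19]
  [-39, -43, 13, -38, 13, 37, -22, -8] -> [-38, 13, 37, -22, -8] -> [-47, 4, 28, -31, -17] -> [28, 4, -17, -31, -47] -> [28, 4, -17, -31, -47]
  [-33, -47, 46, -50, -16, 2, -11, 6, 6, 13] -> [-50, -16, 2, -11, 6, 6, 13] -> [-59, -25, -7, -20, -3, -3, 4] -> [4, -3, -3, -7, -20, -25, -59] -> [4, -3, -7, -20, -25, -59]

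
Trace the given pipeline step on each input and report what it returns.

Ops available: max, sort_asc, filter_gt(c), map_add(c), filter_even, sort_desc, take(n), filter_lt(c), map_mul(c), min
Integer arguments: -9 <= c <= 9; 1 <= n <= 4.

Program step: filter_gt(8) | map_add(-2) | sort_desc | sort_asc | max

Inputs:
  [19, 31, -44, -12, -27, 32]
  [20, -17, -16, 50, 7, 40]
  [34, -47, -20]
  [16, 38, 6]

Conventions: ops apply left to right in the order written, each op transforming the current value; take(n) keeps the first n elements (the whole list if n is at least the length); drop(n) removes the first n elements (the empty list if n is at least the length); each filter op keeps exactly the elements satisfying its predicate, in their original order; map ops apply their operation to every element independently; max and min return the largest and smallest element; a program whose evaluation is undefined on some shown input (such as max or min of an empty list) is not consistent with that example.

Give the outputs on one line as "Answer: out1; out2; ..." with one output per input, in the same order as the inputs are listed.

30; 48; 32; 36

Execution, op by op:
  [19, 31, -44, -12, -27, 32] -> [19, 31, 32] -> [17, 29, 30] -> [30, 29, 17] -> [17, 29, 30] -> 30
  [20, -17, -16, 50, 7, 40] -> [20, 50, 40] -> [18, 48, 38] -> [48, 38, 18] -> [18, 38, 48] -> 48
  [34, -47, -20] -> [34] -> [32] -> [32] -> [32] -> 32
  [16, 38, 6] -> [16, 38] -> [14, 36] -> [36, 14] -> [14, 36] -> 36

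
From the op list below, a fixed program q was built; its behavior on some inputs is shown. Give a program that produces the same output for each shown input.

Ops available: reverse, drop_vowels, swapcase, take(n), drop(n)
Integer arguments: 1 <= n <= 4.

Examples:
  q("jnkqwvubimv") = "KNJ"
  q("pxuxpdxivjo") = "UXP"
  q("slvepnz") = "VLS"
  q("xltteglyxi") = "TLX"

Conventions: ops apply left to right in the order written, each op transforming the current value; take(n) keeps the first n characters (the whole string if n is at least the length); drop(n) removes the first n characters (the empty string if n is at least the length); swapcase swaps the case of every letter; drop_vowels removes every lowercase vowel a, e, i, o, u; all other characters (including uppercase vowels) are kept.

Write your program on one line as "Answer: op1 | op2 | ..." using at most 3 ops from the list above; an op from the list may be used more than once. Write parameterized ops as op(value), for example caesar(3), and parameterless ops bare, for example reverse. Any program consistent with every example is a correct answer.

swapcase | take(3) | reverse

Check, running the answer program on each example:
  "jnkqwvubimv" -> "JNKQWVUBIMV" -> "JNK" -> "KNJ"
  "pxuxpdxivjo" -> "PXUXPDXIVJO" -> "PXU" -> "UXP"
  "slvepnz" -> "SLVEPNZ" -> "SLV" -> "VLS"
  "xltteglyxi" -> "XLTTEGLYXI" -> "XLT" -> "TLX"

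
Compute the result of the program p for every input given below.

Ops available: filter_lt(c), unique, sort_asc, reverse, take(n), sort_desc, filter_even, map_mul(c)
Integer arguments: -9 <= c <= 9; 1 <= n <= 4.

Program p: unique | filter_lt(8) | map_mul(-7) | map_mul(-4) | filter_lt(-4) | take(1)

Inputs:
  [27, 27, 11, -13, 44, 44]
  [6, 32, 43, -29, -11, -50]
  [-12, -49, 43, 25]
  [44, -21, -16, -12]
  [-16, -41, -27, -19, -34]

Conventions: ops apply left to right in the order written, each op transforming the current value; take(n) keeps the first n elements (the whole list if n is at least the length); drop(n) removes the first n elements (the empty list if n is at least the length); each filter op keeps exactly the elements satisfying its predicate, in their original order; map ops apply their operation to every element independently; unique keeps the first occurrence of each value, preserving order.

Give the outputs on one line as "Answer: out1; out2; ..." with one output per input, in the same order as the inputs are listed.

[-364]; [-812]; [-336]; [-588]; [-448]

Execution, op by op:
  [27, 27, 11, -13, 44, 44] -> [27, 11, -13, 44] -> [-13] -> [91] -> [-364] -> [-364] -> [-364]
  [6, 32, 43, -29, -11, -50] -> [6, 32, 43, -29, -11, -50] -> [6, -29, -11, -50] -> [-42, 203, 77, 350] -> [168, -812, -308, -1400] -> [-812, -308, -1400] -> [-812]
  [-12, -49, 43, 25] -> [-12, -49, 43, 25] -> [-12, -49] -> [84, 343] -> [-336, -1372] -> [-336, -1372] -> [-336]
  [44, -21, -16, -12] -> [44, -21, -16, -12] -> [-21, -16, -12] -> [147, 112, 84] -> [-588, -448, -336] -> [-588, -448, -336] -> [-588]
  [-16, -41, -27, -19, -34] -> [-16, -41, -27, -19, -34] -> [-16, -41, -27, -19, -34] -> [112, 287, 189, 133, 238] -> [-448, -1148, -756, -532, -952] -> [-448, -1148, -756, -532, -952] -> [-448]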